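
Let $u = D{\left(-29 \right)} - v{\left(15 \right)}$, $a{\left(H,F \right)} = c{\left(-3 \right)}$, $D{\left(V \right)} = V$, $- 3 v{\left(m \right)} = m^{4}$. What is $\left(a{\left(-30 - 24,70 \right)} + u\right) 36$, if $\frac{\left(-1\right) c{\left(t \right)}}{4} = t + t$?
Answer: $607320$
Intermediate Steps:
$v{\left(m \right)} = - \frac{m^{4}}{3}$
$c{\left(t \right)} = - 8 t$ ($c{\left(t \right)} = - 4 \left(t + t\right) = - 4 \cdot 2 t = - 8 t$)
$a{\left(H,F \right)} = 24$ ($a{\left(H,F \right)} = \left(-8\right) \left(-3\right) = 24$)
$u = 16846$ ($u = -29 - - \frac{15^{4}}{3} = -29 - \left(- \frac{1}{3}\right) 50625 = -29 - -16875 = -29 + 16875 = 16846$)
$\left(a{\left(-30 - 24,70 \right)} + u\right) 36 = \left(24 + 16846\right) 36 = 16870 \cdot 36 = 607320$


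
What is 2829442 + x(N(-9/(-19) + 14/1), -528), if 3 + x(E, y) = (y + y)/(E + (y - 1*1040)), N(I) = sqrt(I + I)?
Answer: 22028746879281/7785551 + 880*sqrt(418)/7785551 ≈ 2.8294e+6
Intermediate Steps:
N(I) = sqrt(2)*sqrt(I) (N(I) = sqrt(2*I) = sqrt(2)*sqrt(I))
x(E, y) = -3 + 2*y/(-1040 + E + y) (x(E, y) = -3 + (y + y)/(E + (y - 1*1040)) = -3 + (2*y)/(E + (y - 1040)) = -3 + (2*y)/(E + (-1040 + y)) = -3 + (2*y)/(-1040 + E + y) = -3 + 2*y/(-1040 + E + y))
2829442 + x(N(-9/(-19) + 14/1), -528) = 2829442 + (3120 - 1*(-528) - 3*sqrt(2)*sqrt(-9/(-19) + 14/1))/(-1040 + sqrt(2)*sqrt(-9/(-19) + 14/1) - 528) = 2829442 + (3120 + 528 - 3*sqrt(2)*sqrt(-9*(-1/19) + 14*1))/(-1040 + sqrt(2)*sqrt(-9*(-1/19) + 14*1) - 528) = 2829442 + (3120 + 528 - 3*sqrt(2)*sqrt(9/19 + 14))/(-1040 + sqrt(2)*sqrt(9/19 + 14) - 528) = 2829442 + (3120 + 528 - 3*sqrt(2)*sqrt(275/19))/(-1040 + sqrt(2)*sqrt(275/19) - 528) = 2829442 + (3120 + 528 - 3*sqrt(2)*5*sqrt(209)/19)/(-1040 + sqrt(2)*(5*sqrt(209)/19) - 528) = 2829442 + (3120 + 528 - 15*sqrt(418)/19)/(-1040 + 5*sqrt(418)/19 - 528) = 2829442 + (3120 + 528 - 15*sqrt(418)/19)/(-1568 + 5*sqrt(418)/19) = 2829442 + (3648 - 15*sqrt(418)/19)/(-1568 + 5*sqrt(418)/19)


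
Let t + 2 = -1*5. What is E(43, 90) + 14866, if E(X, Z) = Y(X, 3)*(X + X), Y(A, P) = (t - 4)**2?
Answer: 25272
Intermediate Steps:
t = -7 (t = -2 - 1*5 = -2 - 5 = -7)
Y(A, P) = 121 (Y(A, P) = (-7 - 4)**2 = (-11)**2 = 121)
E(X, Z) = 242*X (E(X, Z) = 121*(X + X) = 121*(2*X) = 242*X)
E(43, 90) + 14866 = 242*43 + 14866 = 10406 + 14866 = 25272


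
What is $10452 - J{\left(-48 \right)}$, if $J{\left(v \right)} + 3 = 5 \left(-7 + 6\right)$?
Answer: $10460$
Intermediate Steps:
$J{\left(v \right)} = -8$ ($J{\left(v \right)} = -3 + 5 \left(-7 + 6\right) = -3 + 5 \left(-1\right) = -3 - 5 = -8$)
$10452 - J{\left(-48 \right)} = 10452 - -8 = 10452 + 8 = 10460$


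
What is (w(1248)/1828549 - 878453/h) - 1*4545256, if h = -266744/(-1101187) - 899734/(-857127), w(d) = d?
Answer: -11650891764172693894541869/2229748867536629554 ≈ -5.2252e+6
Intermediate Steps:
h = 1219408868746/943857109749 (h = -266744*(-1/1101187) - 899734*(-1/857127) = 266744/1101187 + 899734/857127 = 1219408868746/943857109749 ≈ 1.2919)
(w(1248)/1828549 - 878453/h) - 1*4545256 = (1248/1828549 - 878453/1219408868746/943857109749) - 1*4545256 = (1248*(1/1828549) - 878453*943857109749/1219408868746) - 4545256 = (1248/1828549 - 829134109630338297/1219408868746) - 4545256 = -1516112345508623194446045/2229748867536629554 - 4545256 = -11650891764172693894541869/2229748867536629554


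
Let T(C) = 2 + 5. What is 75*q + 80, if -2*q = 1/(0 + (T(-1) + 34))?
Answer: 6485/82 ≈ 79.085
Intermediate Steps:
T(C) = 7
q = -1/82 (q = -1/(2*(0 + (7 + 34))) = -1/(2*(0 + 41)) = -½/41 = -½*1/41 = -1/82 ≈ -0.012195)
75*q + 80 = 75*(-1/82) + 80 = -75/82 + 80 = 6485/82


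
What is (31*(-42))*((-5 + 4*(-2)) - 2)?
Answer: 19530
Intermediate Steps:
(31*(-42))*((-5 + 4*(-2)) - 2) = -1302*((-5 - 8) - 2) = -1302*(-13 - 2) = -1302*(-15) = 19530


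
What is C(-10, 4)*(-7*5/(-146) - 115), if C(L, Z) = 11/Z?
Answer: -184305/584 ≈ -315.59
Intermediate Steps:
C(-10, 4)*(-7*5/(-146) - 115) = (11/4)*(-7*5/(-146) - 115) = (11*(¼))*(-35*(-1/146) - 115) = 11*(35/146 - 115)/4 = (11/4)*(-16755/146) = -184305/584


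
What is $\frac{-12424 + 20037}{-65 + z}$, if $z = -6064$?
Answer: $- \frac{7613}{6129} \approx -1.2421$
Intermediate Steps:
$\frac{-12424 + 20037}{-65 + z} = \frac{-12424 + 20037}{-65 - 6064} = \frac{7613}{-6129} = 7613 \left(- \frac{1}{6129}\right) = - \frac{7613}{6129}$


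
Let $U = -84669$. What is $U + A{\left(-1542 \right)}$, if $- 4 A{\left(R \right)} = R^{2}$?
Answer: $-679110$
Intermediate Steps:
$A{\left(R \right)} = - \frac{R^{2}}{4}$
$U + A{\left(-1542 \right)} = -84669 - \frac{\left(-1542\right)^{2}}{4} = -84669 - 594441 = -679110$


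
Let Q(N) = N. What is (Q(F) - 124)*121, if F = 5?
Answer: -14399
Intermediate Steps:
(Q(F) - 124)*121 = (5 - 124)*121 = -119*121 = -14399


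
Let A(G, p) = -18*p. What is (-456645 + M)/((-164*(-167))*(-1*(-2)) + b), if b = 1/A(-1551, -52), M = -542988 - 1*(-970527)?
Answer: -27243216/51270337 ≈ -0.53136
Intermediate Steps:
M = 427539 (M = -542988 + 970527 = 427539)
b = 1/936 (b = 1/(-18*(-52)) = 1/936 ≈ 0.0010684)
(-456645 + M)/((-164*(-167))*(-1*(-2)) + b) = (-456645 + 427539)/((-164*(-167))*(-1*(-2)) + 1/936) = -29106/(27388*2 + 1/936) = -29106/(54776 + 1/936) = -29106/51270337/936 = -29106*936/51270337 = -27243216/51270337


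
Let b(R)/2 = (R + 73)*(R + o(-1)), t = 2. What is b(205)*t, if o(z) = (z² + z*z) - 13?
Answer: 215728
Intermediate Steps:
o(z) = -13 + 2*z² (o(z) = (z² + z²) - 13 = 2*z² - 13 = -13 + 2*z²)
b(R) = 2*(-11 + R)*(73 + R) (b(R) = 2*((R + 73)*(R + (-13 + 2*(-1)²))) = 2*((73 + R)*(R + (-13 + 2*1))) = 2*((73 + R)*(R + (-13 + 2))) = 2*((73 + R)*(R - 11)) = 2*((73 + R)*(-11 + R)) = 2*((-11 + R)*(73 + R)) = 2*(-11 + R)*(73 + R))
b(205)*t = (-1606 + 2*205² + 124*205)*2 = (-1606 + 2*42025 + 25420)*2 = (-1606 + 84050 + 25420)*2 = 107864*2 = 215728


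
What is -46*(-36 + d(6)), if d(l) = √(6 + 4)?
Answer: 1656 - 46*√10 ≈ 1510.5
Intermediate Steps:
d(l) = √10
-46*(-36 + d(6)) = -46*(-36 + √10) = 1656 - 46*√10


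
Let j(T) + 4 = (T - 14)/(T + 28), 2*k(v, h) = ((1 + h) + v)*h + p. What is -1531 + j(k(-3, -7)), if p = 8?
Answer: -194902/127 ≈ -1534.7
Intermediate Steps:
k(v, h) = 4 + h*(1 + h + v)/2 (k(v, h) = (((1 + h) + v)*h + 8)/2 = ((1 + h + v)*h + 8)/2 = (h*(1 + h + v) + 8)/2 = (8 + h*(1 + h + v))/2 = 4 + h*(1 + h + v)/2)
j(T) = -4 + (-14 + T)/(28 + T) (j(T) = -4 + (T - 14)/(T + 28) = -4 + (-14 + T)/(28 + T))
-1531 + j(k(-3, -7)) = -1531 + 3*(-42 - (4 + (1/2)*(-7) + (1/2)*(-7)**2 + (1/2)*(-7)*(-3)))/(28 + (4 + (1/2)*(-7) + (1/2)*(-7)**2 + (1/2)*(-7)*(-3))) = -1531 + 3*(-42 - (4 - 7/2 + (1/2)*49 + 21/2))/(28 + (4 - 7/2 + (1/2)*49 + 21/2)) = -1531 + 3*(-42 - (4 - 7/2 + 49/2 + 21/2))/(28 + (4 - 7/2 + 49/2 + 21/2)) = -1531 + 3*(-42 - 1*71/2)/(28 + 71/2) = -1531 + 3*(-42 - 71/2)/(127/2) = -1531 + 3*(2/127)*(-155/2) = -1531 - 465/127 = -194902/127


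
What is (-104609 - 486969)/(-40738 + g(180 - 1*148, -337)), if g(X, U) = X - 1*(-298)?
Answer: 295789/20204 ≈ 14.640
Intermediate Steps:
g(X, U) = 298 + X (g(X, U) = X + 298 = 298 + X)
(-104609 - 486969)/(-40738 + g(180 - 1*148, -337)) = (-104609 - 486969)/(-40738 + (298 + (180 - 1*148))) = -591578/(-40738 + (298 + (180 - 148))) = -591578/(-40738 + (298 + 32)) = -591578/(-40738 + 330) = -591578/(-40408) = -591578*(-1/40408) = 295789/20204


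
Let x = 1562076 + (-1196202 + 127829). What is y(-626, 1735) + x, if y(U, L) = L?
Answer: 495438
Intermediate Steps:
x = 493703 (x = 1562076 - 1068373 = 493703)
y(-626, 1735) + x = 1735 + 493703 = 495438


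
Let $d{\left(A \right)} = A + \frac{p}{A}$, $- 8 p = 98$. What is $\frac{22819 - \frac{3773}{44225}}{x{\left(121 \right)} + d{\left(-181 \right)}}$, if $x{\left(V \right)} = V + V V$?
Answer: $\frac{730636547448}{466869747925} \approx 1.565$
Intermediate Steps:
$p = - \frac{49}{4}$ ($p = \left(- \frac{1}{8}\right) 98 = - \frac{49}{4} \approx -12.25$)
$x{\left(V \right)} = V + V^{2}$
$d{\left(A \right)} = A - \frac{49}{4 A}$
$\frac{22819 - \frac{3773}{44225}}{x{\left(121 \right)} + d{\left(-181 \right)}} = \frac{22819 - \frac{3773}{44225}}{121 \left(1 + 121\right) - \left(181 + \frac{49}{4 \left(-181\right)}\right)} = \frac{22819 - \frac{3773}{44225}}{121 \cdot 122 - \frac{130995}{724}} = \frac{22819 - \frac{3773}{44225}}{14762 + \left(-181 + \frac{49}{724}\right)} = \frac{1009166502}{44225 \left(14762 - \frac{130995}{724}\right)} = \frac{1009166502}{44225 \cdot \frac{10556693}{724}} = \frac{1009166502}{44225} \cdot \frac{724}{10556693} = \frac{730636547448}{466869747925}$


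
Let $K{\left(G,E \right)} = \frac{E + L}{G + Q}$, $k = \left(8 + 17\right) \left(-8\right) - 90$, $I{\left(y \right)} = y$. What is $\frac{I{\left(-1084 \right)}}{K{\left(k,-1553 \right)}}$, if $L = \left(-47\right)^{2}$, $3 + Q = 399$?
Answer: $- \frac{14363}{82} \approx -175.16$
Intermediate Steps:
$Q = 396$ ($Q = -3 + 399 = 396$)
$L = 2209$
$k = -290$ ($k = 25 \left(-8\right) - 90 = -200 - 90 = -290$)
$K{\left(G,E \right)} = \frac{2209 + E}{396 + G}$ ($K{\left(G,E \right)} = \frac{E + 2209}{G + 396} = \frac{2209 + E}{396 + G}$)
$\frac{I{\left(-1084 \right)}}{K{\left(k,-1553 \right)}} = - \frac{1084}{\frac{1}{396 - 290} \left(2209 - 1553\right)} = - \frac{1084}{\frac{1}{106} \cdot 656} = - \frac{1084}{\frac{328}{53}} = \left(-1084\right) \frac{53}{328} = - \frac{14363}{82}$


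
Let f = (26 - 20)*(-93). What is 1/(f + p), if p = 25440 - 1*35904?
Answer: -1/11022 ≈ -9.0728e-5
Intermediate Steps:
p = -10464 (p = 25440 - 35904 = -10464)
f = -558 (f = 6*(-93) = -558)
1/(f + p) = 1/(-558 - 10464) = 1/(-11022) = -1/11022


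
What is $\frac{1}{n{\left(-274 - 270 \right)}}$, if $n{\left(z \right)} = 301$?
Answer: $\frac{1}{301} \approx 0.0033223$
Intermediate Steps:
$\frac{1}{n{\left(-274 - 270 \right)}} = \frac{1}{301}$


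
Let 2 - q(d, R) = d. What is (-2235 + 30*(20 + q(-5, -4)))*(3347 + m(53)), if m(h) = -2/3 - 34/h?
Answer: -252683375/53 ≈ -4.7676e+6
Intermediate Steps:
q(d, R) = 2 - d
m(h) = -⅔ - 34/h (m(h) = -2*⅓ - 34/h = -⅔ - 34/h)
(-2235 + 30*(20 + q(-5, -4)))*(3347 + m(53)) = (-2235 + 30*(20 + (2 - 1*(-5))))*(3347 + (-⅔ - 34/53)) = (-2235 + 30*(20 + (2 + 5)))*(3347 + (-⅔ - 34*1/53)) = (-2235 + 30*(20 + 7))*(3347 + (-⅔ - 34/53)) = (-2235 + 30*27)*(3347 - 208/159) = (-2235 + 810)*(531965/159) = -1425*531965/159 = -252683375/53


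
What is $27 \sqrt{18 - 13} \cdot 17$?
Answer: $459 \sqrt{5} \approx 1026.4$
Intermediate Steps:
$27 \sqrt{18 - 13} \cdot 17 = 27 \sqrt{5} \cdot 17 = 459 \sqrt{5}$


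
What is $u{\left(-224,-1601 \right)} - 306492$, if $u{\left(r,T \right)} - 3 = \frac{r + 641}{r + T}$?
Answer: $- \frac{559342842}{1825} \approx -3.0649 \cdot 10^{5}$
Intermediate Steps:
$u{\left(r,T \right)} = 3 + \frac{641 + r}{T + r}$ ($u{\left(r,T \right)} = 3 + \frac{r + 641}{r + T} = 3 + \frac{641 + r}{T + r}$)
$u{\left(-224,-1601 \right)} - 306492 = \frac{641 + 3 \left(-1601\right) + 4 \left(-224\right)}{-1601 - 224} - 306492 = \frac{641 - 4803 - 896}{-1825} - 306492 = \left(- \frac{1}{1825}\right) \left(-5058\right) - 306492 = \frac{5058}{1825} - 306492 = - \frac{559342842}{1825}$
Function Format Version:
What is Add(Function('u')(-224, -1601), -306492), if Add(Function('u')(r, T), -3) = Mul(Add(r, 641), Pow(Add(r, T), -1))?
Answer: Rational(-559342842, 1825) ≈ -3.0649e+5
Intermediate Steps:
Function('u')(r, T) = Add(3, Mul(Pow(Add(T, r), -1), Add(641, r))) (Function('u')(r, T) = Add(3, Mul(Add(r, 641), Pow(Add(r, T), -1))) = Add(3, Mul(Add(641, r), Pow(Add(T, r), -1))) = Add(3, Mul(Pow(Add(T, r), -1), Add(641, r))))
Add(Function('u')(-224, -1601), -306492) = Add(Mul(Pow(Add(-1601, -224), -1), Add(641, Mul(3, -1601), Mul(4, -224))), -306492) = Add(Mul(Pow(-1825, -1), Add(641, -4803, -896)), -306492) = Add(Mul(Rational(-1, 1825), -5058), -306492) = Add(Rational(5058, 1825), -306492) = Rational(-559342842, 1825)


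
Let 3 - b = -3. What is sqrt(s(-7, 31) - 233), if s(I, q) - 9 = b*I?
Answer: I*sqrt(266) ≈ 16.31*I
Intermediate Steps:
b = 6 (b = 3 - 1*(-3) = 3 + 3 = 6)
s(I, q) = 9 + 6*I
sqrt(s(-7, 31) - 233) = sqrt((9 + 6*(-7)) - 233) = sqrt((9 - 42) - 233) = sqrt(-33 - 233) = sqrt(-266) = I*sqrt(266)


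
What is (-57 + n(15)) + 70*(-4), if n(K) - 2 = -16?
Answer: -351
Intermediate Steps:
n(K) = -14 (n(K) = 2 - 16 = -14)
(-57 + n(15)) + 70*(-4) = (-57 - 14) + 70*(-4) = -71 - 280 = -351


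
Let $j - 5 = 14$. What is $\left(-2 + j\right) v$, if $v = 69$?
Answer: $1173$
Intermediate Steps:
$j = 19$ ($j = 5 + 14 = 19$)
$\left(-2 + j\right) v = \left(-2 + 19\right) 69 = 17 \cdot 69 = 1173$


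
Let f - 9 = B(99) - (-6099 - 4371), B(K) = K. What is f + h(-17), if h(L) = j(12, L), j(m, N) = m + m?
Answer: 10602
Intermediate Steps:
f = 10578 (f = 9 + (99 - (-6099 - 4371)) = 9 + (99 - 1*(-10470)) = 9 + (99 + 10470) = 9 + 10569 = 10578)
j(m, N) = 2*m
h(L) = 24 (h(L) = 2*12 = 24)
f + h(-17) = 10578 + 24 = 10602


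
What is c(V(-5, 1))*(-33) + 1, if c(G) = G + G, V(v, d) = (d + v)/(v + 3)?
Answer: -131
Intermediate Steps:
V(v, d) = (d + v)/(3 + v)
c(G) = 2*G
c(V(-5, 1))*(-33) + 1 = (2*((1 - 5)/(3 - 5)))*(-33) + 1 = (2*(-4/(-2)))*(-33) + 1 = (2*(-1/2*(-4)))*(-33) + 1 = (2*2)*(-33) + 1 = 4*(-33) + 1 = -132 + 1 = -131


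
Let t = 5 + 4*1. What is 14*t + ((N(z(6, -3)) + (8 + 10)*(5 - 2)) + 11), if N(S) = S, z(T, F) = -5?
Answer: 186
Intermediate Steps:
t = 9 (t = 5 + 4 = 9)
14*t + ((N(z(6, -3)) + (8 + 10)*(5 - 2)) + 11) = 14*9 + ((-5 + (8 + 10)*(5 - 2)) + 11) = 126 + ((-5 + 18*3) + 11) = 126 + ((-5 + 54) + 11) = 126 + (49 + 11) = 126 + 60 = 186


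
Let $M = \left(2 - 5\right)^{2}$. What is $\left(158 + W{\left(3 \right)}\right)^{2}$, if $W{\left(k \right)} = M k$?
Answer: $34225$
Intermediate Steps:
$M = 9$ ($M = \left(-3\right)^{2} = 9$)
$W{\left(k \right)} = 9 k$
$\left(158 + W{\left(3 \right)}\right)^{2} = \left(158 + 9 \cdot 3\right)^{2} = \left(158 + 27\right)^{2} = 185^{2} = 34225$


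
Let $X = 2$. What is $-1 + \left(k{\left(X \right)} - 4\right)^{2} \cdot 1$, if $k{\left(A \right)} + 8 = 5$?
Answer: $48$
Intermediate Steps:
$k{\left(A \right)} = -3$ ($k{\left(A \right)} = -8 + 5 = -3$)
$-1 + \left(k{\left(X \right)} - 4\right)^{2} \cdot 1 = -1 + \left(-3 - 4\right)^{2} \cdot 1 = -1 + \left(-7\right)^{2} \cdot 1 = -1 + 49 \cdot 1 = -1 + 49 = 48$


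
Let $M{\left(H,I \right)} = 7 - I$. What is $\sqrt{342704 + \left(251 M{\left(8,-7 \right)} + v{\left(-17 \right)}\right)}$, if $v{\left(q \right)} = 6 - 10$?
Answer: $\sqrt{346214} \approx 588.4$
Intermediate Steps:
$v{\left(q \right)} = -4$ ($v{\left(q \right)} = 6 - 10 = -4$)
$\sqrt{342704 + \left(251 M{\left(8,-7 \right)} + v{\left(-17 \right)}\right)} = \sqrt{342704 - \left(4 - 251 \left(7 - -7\right)\right)} = \sqrt{342704 - \left(4 - 251 \left(7 + 7\right)\right)} = \sqrt{342704 + \left(251 \cdot 14 - 4\right)} = \sqrt{342704 + \left(3514 - 4\right)} = \sqrt{342704 + 3510} = \sqrt{346214}$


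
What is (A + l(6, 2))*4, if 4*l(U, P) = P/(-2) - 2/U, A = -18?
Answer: -220/3 ≈ -73.333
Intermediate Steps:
l(U, P) = -1/(2*U) - P/8 (l(U, P) = (P/(-2) - 2/U)/4 = (P*(-½) - 2/U)/4 = (-P/2 - 2/U)/4 = (-2/U - P/2)/4 = -1/(2*U) - P/8)
(A + l(6, 2))*4 = (-18 + (⅛)*(-4 - 1*2*6)/6)*4 = (-18 + (⅛)*(⅙)*(-4 - 12))*4 = (-18 + (⅛)*(⅙)*(-16))*4 = (-18 - ⅓)*4 = -55/3*4 = -220/3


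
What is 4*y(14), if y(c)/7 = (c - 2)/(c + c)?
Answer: 12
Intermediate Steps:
y(c) = 7*(-2 + c)/(2*c) (y(c) = 7*((c - 2)/(c + c)) = 7*((-2 + c)/((2*c))) = 7*((-2 + c)*(1/(2*c))) = 7*((-2 + c)/(2*c)) = 7*(-2 + c)/(2*c))
4*y(14) = 4*(7/2 - 7/14) = 4*(7/2 - 7*1/14) = 4*(7/2 - ½) = 4*3 = 12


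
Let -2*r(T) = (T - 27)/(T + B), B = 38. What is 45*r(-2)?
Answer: 145/8 ≈ 18.125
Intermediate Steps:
r(T) = -(-27 + T)/(2*(38 + T)) (r(T) = -(T - 27)/(2*(T + 38)) = -(-27 + T)/(2*(38 + T)))
45*r(-2) = 45*((27 - 1*(-2))/(2*(38 - 2))) = 45*((1/2)*(27 + 2)/36) = 45*((1/2)*(1/36)*29) = 45*(29/72) = 145/8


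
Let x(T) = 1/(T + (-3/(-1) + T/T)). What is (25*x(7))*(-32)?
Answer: -800/11 ≈ -72.727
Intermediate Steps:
x(T) = 1/(4 + T) (x(T) = 1/(T + (-3*(-1) + 1)) = 1/(T + (3 + 1)) = 1/(T + 4) = 1/(4 + T))
(25*x(7))*(-32) = (25/(4 + 7))*(-32) = (25/11)*(-32) = -800/11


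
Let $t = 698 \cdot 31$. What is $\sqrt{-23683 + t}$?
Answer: $i \sqrt{2045} \approx 45.222 i$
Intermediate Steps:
$t = 21638$
$\sqrt{-23683 + t} = \sqrt{-23683 + 21638} = \sqrt{-2045} = i \sqrt{2045}$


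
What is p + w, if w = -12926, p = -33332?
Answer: -46258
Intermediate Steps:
p + w = -33332 - 12926 = -46258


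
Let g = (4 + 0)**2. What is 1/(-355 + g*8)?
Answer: -1/227 ≈ -0.0044053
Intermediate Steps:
g = 16 (g = 4**2 = 16)
1/(-355 + g*8) = 1/(-355 + 16*8) = 1/(-355 + 128) = 1/(-227) = -1/227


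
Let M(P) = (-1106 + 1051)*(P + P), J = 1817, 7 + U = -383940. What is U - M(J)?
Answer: -184077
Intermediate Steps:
U = -383947 (U = -7 - 383940 = -383947)
M(P) = -110*P
U - M(J) = -383947 - (-110)*1817 = -383947 - 1*(-199870) = -383947 + 199870 = -184077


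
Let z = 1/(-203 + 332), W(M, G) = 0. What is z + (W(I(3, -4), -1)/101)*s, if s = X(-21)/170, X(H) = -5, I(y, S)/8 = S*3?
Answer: 1/129 ≈ 0.0077519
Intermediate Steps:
I(y, S) = 24*S (I(y, S) = 8*(S*3) = 8*(3*S) = 24*S)
z = 1/129 ≈ 0.0077519
s = -1/34 (s = -5/170 = -5*1/170 = -1/34 ≈ -0.029412)
z + (W(I(3, -4), -1)/101)*s = 1/129 + (0/101)*(-1/34) = 1/129 + (0*(1/101))*(-1/34) = 1/129 + 0*(-1/34) = 1/129 + 0 = 1/129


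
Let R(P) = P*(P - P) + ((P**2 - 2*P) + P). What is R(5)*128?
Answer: 2560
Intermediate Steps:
R(P) = P**2 - P (R(P) = P*0 + (P**2 - P) = 0 + (P**2 - P) = P**2 - P)
R(5)*128 = (5*(-1 + 5))*128 = (5*4)*128 = 20*128 = 2560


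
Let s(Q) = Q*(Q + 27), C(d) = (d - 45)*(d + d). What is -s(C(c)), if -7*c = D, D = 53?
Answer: -1573231648/2401 ≈ -6.5524e+5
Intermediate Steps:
c = -53/7 (c = -⅐*53 = -53/7 ≈ -7.5714)
C(d) = 2*d*(-45 + d) (C(d) = (-45 + d)*(2*d) = 2*d*(-45 + d))
s(Q) = Q*(27 + Q)
-s(C(c)) = -2*(-53/7)*(-45 - 53/7)*(27 + 2*(-53/7)*(-45 - 53/7)) = -2*(-53/7)*(-368/7)*(27 + 2*(-53/7)*(-368/7)) = -39008*(27 + 39008/49)/49 = -39008*40331/(49*49) = -1*1573231648/2401 = -1573231648/2401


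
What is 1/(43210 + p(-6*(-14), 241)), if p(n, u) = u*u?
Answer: 1/101291 ≈ 9.8725e-6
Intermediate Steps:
p(n, u) = u**2
1/(43210 + p(-6*(-14), 241)) = 1/(43210 + 241**2) = 1/(43210 + 58081) = 1/101291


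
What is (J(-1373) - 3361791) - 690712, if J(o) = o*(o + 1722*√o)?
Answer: -2167374 - 2364306*I*√1373 ≈ -2.1674e+6 - 8.7607e+7*I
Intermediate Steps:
(J(-1373) - 3361791) - 690712 = (((-1373)² + 1722*(-1373)^(3/2)) - 3361791) - 690712 = ((1885129 + 1722*(-1373*I*√1373)) - 3361791) - 690712 = ((1885129 - 2364306*I*√1373) - 3361791) - 690712 = (-1476662 - 2364306*I*√1373) - 690712 = -2167374 - 2364306*I*√1373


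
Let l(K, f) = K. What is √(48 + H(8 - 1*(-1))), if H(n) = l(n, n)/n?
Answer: 7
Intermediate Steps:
H(n) = 1 (H(n) = n/n = 1)
√(48 + H(8 - 1*(-1))) = √(48 + 1) = √49 = 7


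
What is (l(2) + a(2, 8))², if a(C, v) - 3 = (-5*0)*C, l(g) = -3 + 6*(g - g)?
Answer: 0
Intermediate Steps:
l(g) = -3 (l(g) = -3 + 6*0 = -3 + 0 = -3)
a(C, v) = 3 (a(C, v) = 3 + (-5*0)*C = 3 + 0*C = 3 + 0 = 3)
(l(2) + a(2, 8))² = (-3 + 3)² = 0² = 0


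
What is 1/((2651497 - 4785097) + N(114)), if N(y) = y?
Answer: -1/2133486 ≈ -4.6872e-7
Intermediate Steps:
1/((2651497 - 4785097) + N(114)) = 1/((2651497 - 4785097) + 114) = 1/(-2133600 + 114) = 1/(-2133486) = -1/2133486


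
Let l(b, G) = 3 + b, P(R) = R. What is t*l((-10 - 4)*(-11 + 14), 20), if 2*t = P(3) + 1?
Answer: -78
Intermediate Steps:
t = 2 (t = (3 + 1)/2 = (½)*4 = 2)
t*l((-10 - 4)*(-11 + 14), 20) = 2*(3 + (-10 - 4)*(-11 + 14)) = 2*(3 - 14*3) = 2*(3 - 42) = 2*(-39) = -78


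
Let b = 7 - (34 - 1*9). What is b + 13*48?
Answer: 606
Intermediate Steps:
b = -18 (b = 7 - (34 - 9) = 7 - 1*25 = 7 - 25 = -18)
b + 13*48 = -18 + 13*48 = -18 + 624 = 606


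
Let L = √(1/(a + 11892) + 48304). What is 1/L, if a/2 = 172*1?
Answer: 2*√1808015051955/591047745 ≈ 0.0045500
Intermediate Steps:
a = 344 (a = 2*(172*1) = 2*172 = 344)
L = √1808015051955/6118 (L = √(1/(344 + 11892) + 48304) = √(1/12236 + 48304) = √(591047745/12236) = √1808015051955/6118 ≈ 219.78)
1/L = 1/(√1808015051955/6118) = 2*√1808015051955/591047745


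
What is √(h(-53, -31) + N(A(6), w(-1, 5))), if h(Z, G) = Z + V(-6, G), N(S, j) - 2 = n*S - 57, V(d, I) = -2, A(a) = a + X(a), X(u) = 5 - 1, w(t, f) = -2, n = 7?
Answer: 2*I*√10 ≈ 6.3246*I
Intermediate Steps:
X(u) = 4
A(a) = 4 + a (A(a) = a + 4 = 4 + a)
N(S, j) = -55 + 7*S (N(S, j) = 2 + (7*S - 57) = 2 + (-57 + 7*S) = -55 + 7*S)
h(Z, G) = -2 + Z (h(Z, G) = Z - 2 = -2 + Z)
√(h(-53, -31) + N(A(6), w(-1, 5))) = √((-2 - 53) + (-55 + 7*(4 + 6))) = √(-55 + (-55 + 7*10)) = √(-55 + (-55 + 70)) = √(-55 + 15) = √(-40) = 2*I*√10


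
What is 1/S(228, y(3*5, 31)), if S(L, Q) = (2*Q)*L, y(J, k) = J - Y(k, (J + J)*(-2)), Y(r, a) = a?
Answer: 1/34200 ≈ 2.9240e-5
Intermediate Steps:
y(J, k) = 5*J (y(J, k) = J - (J + J)*(-2) = J - 2*J*(-2) = J - (-4)*J = J + 4*J = 5*J)
S(L, Q) = 2*L*Q
1/S(228, y(3*5, 31)) = 1/(2*228*(5*(3*5))) = 1/(2*228*(5*15)) = 1/(2*228*75) = 1/34200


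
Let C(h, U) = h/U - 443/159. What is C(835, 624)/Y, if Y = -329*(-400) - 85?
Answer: -15963/1449821360 ≈ -1.1010e-5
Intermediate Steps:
Y = 131515 (Y = 131600 - 85 = 131515)
C(h, U) = -443/159 + h/U (C(h, U) = h/U - 443*1/159 = h/U - 443/159 = -443/159 + h/U)
C(835, 624)/Y = (-443/159 + 835/624)/131515 = (-443/159 + 835*(1/624))*(1/131515) = (-443/159 + 835/624)*(1/131515) = -15963/11024*1/131515 = -15963/1449821360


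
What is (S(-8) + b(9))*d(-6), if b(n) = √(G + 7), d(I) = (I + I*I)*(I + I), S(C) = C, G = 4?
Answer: 2880 - 360*√11 ≈ 1686.0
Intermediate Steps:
d(I) = 2*I*(I + I²) (d(I) = (I + I²)*(2*I) = 2*I*(I + I²))
b(n) = √11 (b(n) = √(4 + 7) = √11)
(S(-8) + b(9))*d(-6) = (-8 + √11)*(2*(-6)²*(1 - 6)) = (-8 + √11)*(2*36*(-5)) = (-8 + √11)*(-360) = 2880 - 360*√11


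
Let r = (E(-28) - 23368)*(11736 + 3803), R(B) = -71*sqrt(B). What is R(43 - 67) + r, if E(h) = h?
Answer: -363550444 - 142*I*sqrt(6) ≈ -3.6355e+8 - 347.83*I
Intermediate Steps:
r = -363550444 (r = (-28 - 23368)*(11736 + 3803) = -23396*15539 = -363550444)
R(43 - 67) + r = -71*sqrt(43 - 67) - 363550444 = -142*I*sqrt(6) - 363550444 = -363550444 - 142*I*sqrt(6)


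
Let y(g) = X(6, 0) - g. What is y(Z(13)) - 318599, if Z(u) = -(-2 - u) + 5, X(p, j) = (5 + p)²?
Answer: -318498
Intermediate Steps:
Z(u) = 7 + u (Z(u) = (2 + u) + 5 = 7 + u)
y(g) = 121 - g (y(g) = (5 + 6)² - g = 11² - g = 121 - g)
y(Z(13)) - 318599 = (121 - (7 + 13)) - 318599 = (121 - 1*20) - 318599 = (121 - 20) - 318599 = 101 - 318599 = -318498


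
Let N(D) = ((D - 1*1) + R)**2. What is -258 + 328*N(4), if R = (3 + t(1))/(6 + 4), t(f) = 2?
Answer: 3760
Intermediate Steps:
R = 1/2 (R = (3 + 2)/(6 + 4) = 5/10 = 5*(1/10) = 1/2 ≈ 0.50000)
N(D) = (-1/2 + D)**2 (N(D) = ((D - 1*1) + 1/2)**2 = ((D - 1) + 1/2)**2 = ((-1 + D) + 1/2)**2 = (-1/2 + D)**2)
-258 + 328*N(4) = -258 + 328*((-1 + 2*4)**2/4) = -258 + 328*((-1 + 8)**2/4) = -258 + 328*((1/4)*7**2) = -258 + 328*((1/4)*49) = -258 + 328*(49/4) = -258 + 4018 = 3760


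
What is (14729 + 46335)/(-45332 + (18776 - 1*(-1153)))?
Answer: -61064/25403 ≈ -2.4038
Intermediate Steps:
(14729 + 46335)/(-45332 + (18776 - 1*(-1153))) = 61064/(-45332 + (18776 + 1153)) = 61064/(-45332 + 19929) = 61064/(-25403) = 61064*(-1/25403) = -61064/25403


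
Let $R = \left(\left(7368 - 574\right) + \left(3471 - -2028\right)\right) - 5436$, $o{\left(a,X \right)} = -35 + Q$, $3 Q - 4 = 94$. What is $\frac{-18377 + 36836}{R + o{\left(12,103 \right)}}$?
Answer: $\frac{55377}{20564} \approx 2.6929$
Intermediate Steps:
$Q = \frac{98}{3}$ ($Q = \frac{4}{3} + \frac{1}{3} \cdot 94 = \frac{4}{3} + \frac{94}{3} = \frac{98}{3} \approx 32.667$)
$o{\left(a,X \right)} = - \frac{7}{3}$ ($o{\left(a,X \right)} = -35 + \frac{98}{3} = - \frac{7}{3}$)
$R = 6857$ ($R = \left(6794 + \left(3471 + 2028\right)\right) - 5436 = \left(6794 + 5499\right) - 5436 = 12293 - 5436 = 6857$)
$\frac{-18377 + 36836}{R + o{\left(12,103 \right)}} = \frac{-18377 + 36836}{6857 - \frac{7}{3}} = \frac{18459}{\frac{20564}{3}} = 18459 \cdot \frac{3}{20564} = \frac{55377}{20564}$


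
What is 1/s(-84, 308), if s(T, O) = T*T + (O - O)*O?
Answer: 1/7056 ≈ 0.00014172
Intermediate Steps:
s(T, O) = T² (s(T, O) = T² + 0*O = T² + 0 = T²)
1/s(-84, 308) = 1/((-84)²) = 1/7056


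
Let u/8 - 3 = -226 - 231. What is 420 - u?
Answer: 4052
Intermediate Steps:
u = -3632 (u = 24 + 8*(-226 - 231) = 24 + 8*(-457) = 24 - 3656 = -3632)
420 - u = 420 - 1*(-3632) = 420 + 3632 = 4052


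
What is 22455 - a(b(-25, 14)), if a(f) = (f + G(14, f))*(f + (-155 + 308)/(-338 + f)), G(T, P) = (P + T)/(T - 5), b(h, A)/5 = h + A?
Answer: 22585229/1179 ≈ 19156.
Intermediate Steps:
b(h, A) = 5*A + 5*h (b(h, A) = 5*(h + A) = 5*(A + h) = 5*A + 5*h)
G(T, P) = (P + T)/(-5 + T)
a(f) = (14/9 + 10*f/9)*(f + 153/(-338 + f)) (a(f) = (f + (f + 14)/(-5 + 14))*(f + (-155 + 308)/(-338 + f)) = (f + (14 + f)/9)*(f + 153/(-338 + f)) = (f + (14/9 + f/9))*(f + 153/(-338 + f)) = (14/9 + 10*f/9)*(f + 153/(-338 + f)))
22455 - a(b(-25, 14)) = 22455 - 2*(1071 - 1683*(5*14 + 5*(-25))² - 1601*(5*14 + 5*(-25)) + 5*(5*14 + 5*(-25))³)/(9*(-338 + (5*14 + 5*(-25)))) = 22455 - 2*(1071 - 1683*(70 - 125)² - 1601*(70 - 125) + 5*(70 - 125)³)/(9*(-338 + (70 - 125))) = 22455 - 2*(1071 - 1683*(-55)² - 1601*(-55) + 5*(-55)³)/(9*(-338 - 55)) = 22455 - 2*(1071 - 1683*3025 + 88055 + 5*(-166375))/(9*(-393)) = 22455 - 2*(-1)*(1071 - 5091075 + 88055 - 831875)/(9*393) = 22455 - 2*(-1)*(-5833824)/(9*393) = 22455 - 1*3889216/1179 = 22455 - 3889216/1179 = 22585229/1179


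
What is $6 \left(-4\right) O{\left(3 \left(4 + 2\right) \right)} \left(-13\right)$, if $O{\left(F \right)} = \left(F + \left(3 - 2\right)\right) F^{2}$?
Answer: $1920672$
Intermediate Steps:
$O{\left(F \right)} = F^{2} \left(1 + F\right)$ ($O{\left(F \right)} = \left(F + \left(3 - 2\right)\right) F^{2} = \left(F + 1\right) F^{2} = \left(1 + F\right) F^{2} = F^{2} \left(1 + F\right)$)
$6 \left(-4\right) O{\left(3 \left(4 + 2\right) \right)} \left(-13\right) = 6 \left(-4\right) \left(3 \left(4 + 2\right)\right)^{2} \left(1 + 3 \left(4 + 2\right)\right) \left(-13\right) = - 24 \left(3 \cdot 6\right)^{2} \left(1 + 3 \cdot 6\right) \left(-13\right) = - 24 \cdot 18^{2} \left(1 + 18\right) \left(-13\right) = - 24 \cdot 324 \cdot 19 \left(-13\right) = \left(-24\right) 6156 \left(-13\right) = \left(-147744\right) \left(-13\right) = 1920672$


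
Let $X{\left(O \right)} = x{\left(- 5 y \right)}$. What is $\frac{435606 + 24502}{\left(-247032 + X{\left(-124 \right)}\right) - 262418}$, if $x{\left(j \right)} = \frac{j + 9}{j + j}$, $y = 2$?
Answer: $- \frac{9202160}{10188999} \approx -0.90315$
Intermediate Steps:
$x{\left(j \right)} = \frac{9 + j}{2 j}$
$X{\left(O \right)} = \frac{1}{20}$ ($X{\left(O \right)} = \frac{9 - 10}{2 \left(\left(-5\right) 2\right)} = \frac{9 - 10}{2 \left(-10\right)} = \frac{1}{2} \left(- \frac{1}{10}\right) \left(-1\right) = \frac{1}{20}$)
$\frac{435606 + 24502}{\left(-247032 + X{\left(-124 \right)}\right) - 262418} = \frac{435606 + 24502}{\left(-247032 + \frac{1}{20}\right) - 262418} = \frac{460108}{- \frac{4940639}{20} - 262418} = \frac{460108}{- \frac{10188999}{20}} = 460108 \left(- \frac{20}{10188999}\right) = - \frac{9202160}{10188999}$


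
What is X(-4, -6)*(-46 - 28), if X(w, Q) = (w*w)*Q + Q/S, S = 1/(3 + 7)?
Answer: 11544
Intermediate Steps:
S = 1/10 ≈ 0.10000
X(w, Q) = 10*Q + Q*w**2 (X(w, Q) = (w*w)*Q + Q/(1/10) = w**2*Q + Q*10 = Q*w**2 + 10*Q = 10*Q + Q*w**2)
X(-4, -6)*(-46 - 28) = (-6*(10 + (-4)**2))*(-46 - 28) = -6*(10 + 16)*(-74) = -6*26*(-74) = -156*(-74) = 11544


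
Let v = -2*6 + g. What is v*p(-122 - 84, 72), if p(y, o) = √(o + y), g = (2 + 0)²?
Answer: -8*I*√134 ≈ -92.607*I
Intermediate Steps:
g = 4 (g = 2² = 4)
v = -8 (v = -2*6 + 4 = -12 + 4 = -8)
v*p(-122 - 84, 72) = -8*√(72 + (-122 - 84)) = -8*√(72 - 206) = -8*I*√134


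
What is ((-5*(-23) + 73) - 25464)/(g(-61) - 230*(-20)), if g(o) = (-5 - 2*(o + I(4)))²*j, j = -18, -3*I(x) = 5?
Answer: 12638/128021 ≈ 0.098718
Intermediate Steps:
I(x) = -5/3 (I(x) = -⅓*5 = -5/3)
g(o) = -18*(-5/3 - 2*o)² (g(o) = (-5 - 2*(o - 5/3))²*(-18) = (-5 - 2*(-5/3 + o))²*(-18) = (-5 + (10/3 - 2*o))²*(-18) = (-5/3 - 2*o)²*(-18) = -18*(-5/3 - 2*o)²)
((-5*(-23) + 73) - 25464)/(g(-61) - 230*(-20)) = ((-5*(-23) + 73) - 25464)/(-2*(5 + 6*(-61))² - 230*(-20)) = ((115 + 73) - 25464)/(-2*(5 - 366)² + 4600) = (188 - 25464)/(-2*(-361)² + 4600) = -25276/(-2*130321 + 4600) = -25276/(-260642 + 4600) = -25276/(-256042) = -25276*(-1/256042) = 12638/128021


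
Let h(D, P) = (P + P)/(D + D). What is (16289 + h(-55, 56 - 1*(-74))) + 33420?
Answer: 546773/11 ≈ 49707.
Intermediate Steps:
h(D, P) = P/D (h(D, P) = (2*P)/((2*D)) = (2*P)*(1/(2*D)) = P/D)
(16289 + h(-55, 56 - 1*(-74))) + 33420 = (16289 + (56 - 1*(-74))/(-55)) + 33420 = (16289 + (56 + 74)*(-1/55)) + 33420 = (16289 + 130*(-1/55)) + 33420 = (16289 - 26/11) + 33420 = 179153/11 + 33420 = 546773/11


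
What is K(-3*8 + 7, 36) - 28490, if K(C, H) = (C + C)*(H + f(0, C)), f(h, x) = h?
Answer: -29714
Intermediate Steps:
K(C, H) = 2*C*H (K(C, H) = (C + C)*(H + 0) = (2*C)*H = 2*C*H)
K(-3*8 + 7, 36) - 28490 = 2*(-3*8 + 7)*36 - 28490 = 2*(-24 + 7)*36 - 28490 = 2*(-17)*36 - 28490 = -1224 - 28490 = -29714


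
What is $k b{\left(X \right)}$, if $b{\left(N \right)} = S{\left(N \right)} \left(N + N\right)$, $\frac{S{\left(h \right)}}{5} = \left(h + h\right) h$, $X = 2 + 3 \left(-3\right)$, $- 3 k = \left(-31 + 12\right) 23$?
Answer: $- \frac{2997820}{3} \approx -9.9927 \cdot 10^{5}$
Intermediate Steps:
$k = \frac{437}{3}$ ($k = - \frac{\left(-31 + 12\right) 23}{3} = - \frac{\left(-19\right) 23}{3} = \left(- \frac{1}{3}\right) \left(-437\right) = \frac{437}{3} \approx 145.67$)
$X = -7$ ($X = 2 - 9 = -7$)
$S{\left(h \right)} = 10 h^{2}$ ($S{\left(h \right)} = 5 \left(h + h\right) h = 5 \cdot 2 h h = 5 \cdot 2 h^{2} = 10 h^{2}$)
$b{\left(N \right)} = 20 N^{3}$ ($b{\left(N \right)} = 10 N^{2} \left(N + N\right) = 10 N^{2} \cdot 2 N = 20 N^{3}$)
$k b{\left(X \right)} = \frac{437 \cdot 20 \left(-7\right)^{3}}{3} = \frac{437 \cdot 20 \left(-343\right)}{3} = \frac{437}{3} \left(-6860\right) = - \frac{2997820}{3}$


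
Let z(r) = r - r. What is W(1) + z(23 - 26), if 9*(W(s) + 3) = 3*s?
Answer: -8/3 ≈ -2.6667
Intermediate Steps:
W(s) = -3 + s/3 (W(s) = -3 + (3*s)/9 = -3 + s/3)
z(r) = 0
W(1) + z(23 - 26) = (-3 + (⅓)*1) + 0 = (-3 + ⅓) + 0 = -8/3 + 0 = -8/3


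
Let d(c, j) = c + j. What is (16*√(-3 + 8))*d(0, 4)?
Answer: 64*√5 ≈ 143.11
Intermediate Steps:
(16*√(-3 + 8))*d(0, 4) = (16*√(-3 + 8))*(0 + 4) = (16*√5)*4 = 64*√5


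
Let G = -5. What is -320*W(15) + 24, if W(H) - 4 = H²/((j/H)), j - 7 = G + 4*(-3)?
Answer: 106744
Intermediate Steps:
j = -10 (j = 7 + (-5 + 4*(-3)) = 7 + (-5 - 12) = 7 - 17 = -10)
W(H) = 4 - H³/10 (W(H) = 4 + H²/((-10/H)) = 4 + H²*(-H/10) = 4 - H³/10)
-320*W(15) + 24 = -320*(4 - ⅒*15³) + 24 = -320*(4 - ⅒*3375) + 24 = -320*(4 - 675/2) + 24 = -320*(-667/2) + 24 = 106720 + 24 = 106744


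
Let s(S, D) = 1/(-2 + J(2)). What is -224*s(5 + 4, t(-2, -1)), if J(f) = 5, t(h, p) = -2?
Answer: -224/3 ≈ -74.667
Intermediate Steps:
s(S, D) = 1/3 (s(S, D) = 1/(-2 + 5) = 1/3)
-224*s(5 + 4, t(-2, -1)) = -224*1/3 = -224/3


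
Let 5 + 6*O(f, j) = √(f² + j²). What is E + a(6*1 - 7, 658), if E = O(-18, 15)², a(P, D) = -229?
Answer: -3835/18 - 5*√61/6 ≈ -219.56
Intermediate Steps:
O(f, j) = -⅚ + √(f² + j²)/6
E = (-⅚ + √61/2)² (E = (-⅚ + √((-18)² + 15²)/6)² = (-⅚ + √(324 + 225)/6)² = (-⅚ + √549/6)² = (-⅚ + (3*√61)/6)² = (-⅚ + √61/2)² ≈ 9.4359)
E + a(6*1 - 7, 658) = (287/18 - 5*√61/6) - 229 = -3835/18 - 5*√61/6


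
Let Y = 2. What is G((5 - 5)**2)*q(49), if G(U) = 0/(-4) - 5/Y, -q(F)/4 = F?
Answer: 490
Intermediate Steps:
q(F) = -4*F
G(U) = -5/2 (G(U) = 0/(-4) - 5/2 = 0*(-1/4) - 5*1/2 = 0 - 5/2 = -5/2)
G((5 - 5)**2)*q(49) = -(-10)*49 = -5/2*(-196) = 490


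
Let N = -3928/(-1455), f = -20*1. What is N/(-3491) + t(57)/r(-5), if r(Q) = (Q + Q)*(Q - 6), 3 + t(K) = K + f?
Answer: 17226769/55873455 ≈ 0.30832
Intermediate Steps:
f = -20
t(K) = -23 + K (t(K) = -3 + (K - 20) = -3 + (-20 + K) = -23 + K)
r(Q) = 2*Q*(-6 + Q) (r(Q) = (2*Q)*(-6 + Q) = 2*Q*(-6 + Q))
N = 3928/1455 (N = -3928*(-1/1455) = 3928/1455 ≈ 2.6997)
N/(-3491) + t(57)/r(-5) = (3928/1455)/(-3491) + (-23 + 57)/((2*(-5)*(-6 - 5))) = (3928/1455)*(-1/3491) + 34/((2*(-5)*(-11))) = -3928/5079405 + 34/110 = -3928/5079405 + 34*(1/110) = -3928/5079405 + 17/55 = 17226769/55873455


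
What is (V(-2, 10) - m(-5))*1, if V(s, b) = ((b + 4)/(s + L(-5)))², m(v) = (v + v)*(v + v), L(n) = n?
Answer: -96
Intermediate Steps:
m(v) = 4*v² (m(v) = (2*v)*(2*v) = 4*v²)
V(s, b) = (4 + b)²/(-5 + s)² (V(s, b) = ((b + 4)/(s - 5))² = ((4 + b)/(-5 + s))² = (4 + b)²/(-5 + s)²)
(V(-2, 10) - m(-5))*1 = ((4 + 10)²/(-5 - 2)² - 4*(-5)²)*1 = (14²/(-7)² - 4*25)*1 = ((1/49)*196 - 1*100)*1 = (4 - 100)*1 = -96*1 = -96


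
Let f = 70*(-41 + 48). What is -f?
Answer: -490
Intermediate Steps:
f = 490 (f = 70*7 = 490)
-f = -1*490 = -490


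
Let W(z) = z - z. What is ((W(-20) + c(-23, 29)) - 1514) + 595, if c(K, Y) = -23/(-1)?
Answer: -896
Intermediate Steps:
W(z) = 0
c(K, Y) = 23 (c(K, Y) = -23*(-1) = 23)
((W(-20) + c(-23, 29)) - 1514) + 595 = ((0 + 23) - 1514) + 595 = (23 - 1514) + 595 = -1491 + 595 = -896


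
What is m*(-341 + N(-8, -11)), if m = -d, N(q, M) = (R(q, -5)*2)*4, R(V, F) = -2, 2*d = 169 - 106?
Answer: 22491/2 ≈ 11246.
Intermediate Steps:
d = 63/2 (d = (169 - 106)/2 = (½)*63 = 63/2 ≈ 31.500)
N(q, M) = -16 (N(q, M) = -2*2*4 = -4*4 = -16)
m = -63/2 (m = -1*63/2 = -63/2 ≈ -31.500)
m*(-341 + N(-8, -11)) = -63*(-341 - 16)/2 = -63/2*(-357) = 22491/2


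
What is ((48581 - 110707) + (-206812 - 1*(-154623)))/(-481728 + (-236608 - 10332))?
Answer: 114315/728668 ≈ 0.15688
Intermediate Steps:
((48581 - 110707) + (-206812 - 1*(-154623)))/(-481728 + (-236608 - 10332)) = (-62126 + (-206812 + 154623))/(-481728 - 246940) = (-62126 - 52189)/(-728668) = -114315*(-1/728668) = 114315/728668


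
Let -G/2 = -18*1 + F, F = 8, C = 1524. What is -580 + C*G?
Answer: 29900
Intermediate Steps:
G = 20 (G = -2*(-18*1 + 8) = -2*(-18 + 8) = -2*(-10) = 20)
-580 + C*G = -580 + 1524*20 = -580 + 30480 = 29900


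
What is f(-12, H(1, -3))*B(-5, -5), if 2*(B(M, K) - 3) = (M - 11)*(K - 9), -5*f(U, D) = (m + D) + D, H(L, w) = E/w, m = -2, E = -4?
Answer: -46/3 ≈ -15.333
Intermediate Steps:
H(L, w) = -4/w
f(U, D) = ⅖ - 2*D/5 (f(U, D) = -((-2 + D) + D)/5 = -(-2 + 2*D)/5 = ⅖ - 2*D/5)
B(M, K) = 3 + (-11 + M)*(-9 + K)/2 (B(M, K) = 3 + ((M - 11)*(K - 9))/2 = 3 + ((-11 + M)*(-9 + K))/2 = 3 + (-11 + M)*(-9 + K)/2)
f(-12, H(1, -3))*B(-5, -5) = (⅖ - (-8)/(5*(-3)))*(105/2 - 11/2*(-5) - 9/2*(-5) + (½)*(-5)*(-5)) = (⅖ - (-8)*(-1)/(5*3))*(105/2 + 55/2 + 45/2 + 25/2) = (⅖ - ⅖*4/3)*115 = (⅖ - 8/15)*115 = -2/15*115 = -46/3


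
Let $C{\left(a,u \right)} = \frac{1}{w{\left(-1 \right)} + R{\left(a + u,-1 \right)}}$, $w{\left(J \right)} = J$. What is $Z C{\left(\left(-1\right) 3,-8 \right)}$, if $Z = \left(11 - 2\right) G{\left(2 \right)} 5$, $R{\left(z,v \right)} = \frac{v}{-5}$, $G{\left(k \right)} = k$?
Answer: $- \frac{225}{2} \approx -112.5$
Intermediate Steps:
$R{\left(z,v \right)} = - \frac{v}{5}$ ($R{\left(z,v \right)} = v \left(- \frac{1}{5}\right) = - \frac{v}{5}$)
$C{\left(a,u \right)} = - \frac{5}{4}$ ($C{\left(a,u \right)} = \frac{1}{-1 - - \frac{1}{5}} = \frac{1}{-1 + \frac{1}{5}} = \frac{1}{- \frac{4}{5}} = - \frac{5}{4}$)
$Z = 90$ ($Z = \left(11 - 2\right) 2 \cdot 5 = 9 \cdot 10 = 90$)
$Z C{\left(\left(-1\right) 3,-8 \right)} = 90 \left(- \frac{5}{4}\right) = - \frac{225}{2}$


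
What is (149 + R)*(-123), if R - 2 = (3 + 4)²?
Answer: -24600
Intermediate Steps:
R = 51 (R = 2 + (3 + 4)² = 2 + 7² = 2 + 49 = 51)
(149 + R)*(-123) = (149 + 51)*(-123) = 200*(-123) = -24600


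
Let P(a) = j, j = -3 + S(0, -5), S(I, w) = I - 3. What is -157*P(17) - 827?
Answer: 115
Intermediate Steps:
S(I, w) = -3 + I
j = -6 (j = -3 + (-3 + 0) = -3 - 3 = -6)
P(a) = -6
-157*P(17) - 827 = -157*(-6) - 827 = 942 - 827 = 115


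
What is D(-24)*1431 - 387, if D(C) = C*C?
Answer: 823869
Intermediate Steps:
D(C) = C²
D(-24)*1431 - 387 = (-24)²*1431 - 387 = 576*1431 - 387 = 824256 - 387 = 823869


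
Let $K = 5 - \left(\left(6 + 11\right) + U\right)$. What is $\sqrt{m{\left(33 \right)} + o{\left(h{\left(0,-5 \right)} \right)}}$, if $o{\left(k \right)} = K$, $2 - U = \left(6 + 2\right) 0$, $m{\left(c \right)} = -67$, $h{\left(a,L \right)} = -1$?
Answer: $9 i \approx 9.0 i$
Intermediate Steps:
$U = 2$ ($U = 2 - \left(6 + 2\right) 0 = 2 - 8 \cdot 0 = 2 - 0 = 2 + 0 = 2$)
$K = -14$ ($K = 5 - \left(\left(6 + 11\right) + 2\right) = 5 - \left(17 + 2\right) = 5 - 19 = -14$)
$o{\left(k \right)} = -14$
$\sqrt{m{\left(33 \right)} + o{\left(h{\left(0,-5 \right)} \right)}} = \sqrt{-67 - 14} = \sqrt{-81} = 9 i$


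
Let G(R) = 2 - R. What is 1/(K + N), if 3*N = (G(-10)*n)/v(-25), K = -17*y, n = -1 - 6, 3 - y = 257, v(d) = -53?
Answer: 53/228882 ≈ 0.00023156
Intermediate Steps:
y = -254 (y = 3 - 1*257 = 3 - 257 = -254)
n = -7
K = 4318 (K = -17*(-254) = 4318)
N = 28/53 (N = (((2 - 1*(-10))*(-7))/(-53))/3 = (((2 + 10)*(-7))*(-1/53))/3 = ((12*(-7))*(-1/53))/3 = (-84*(-1/53))/3 = (1/3)*(84/53) = 28/53 ≈ 0.52830)
1/(K + N) = 1/(4318 + 28/53) = 1/(228882/53) = 53/228882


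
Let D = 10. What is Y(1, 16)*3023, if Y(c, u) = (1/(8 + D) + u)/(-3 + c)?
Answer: -873647/36 ≈ -24268.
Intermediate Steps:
Y(c, u) = (1/18 + u)/(-3 + c) (Y(c, u) = (1/(8 + 10) + u)/(-3 + c) = (1/18 + u)/(-3 + c))
Y(1, 16)*3023 = ((1/18 + 16)/(-3 + 1))*3023 = ((289/18)/(-2))*3023 = -1/2*289/18*3023 = -289/36*3023 = -873647/36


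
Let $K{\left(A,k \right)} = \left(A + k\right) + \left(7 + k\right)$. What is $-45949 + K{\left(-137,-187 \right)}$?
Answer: $-46453$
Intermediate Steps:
$K{\left(A,k \right)} = 7 + A + 2 k$
$-45949 + K{\left(-137,-187 \right)} = -45949 + \left(7 - 137 + 2 \left(-187\right)\right) = -45949 - 504 = -46453$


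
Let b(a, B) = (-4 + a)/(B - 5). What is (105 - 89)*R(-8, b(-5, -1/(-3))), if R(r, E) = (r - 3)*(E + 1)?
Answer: -3608/7 ≈ -515.43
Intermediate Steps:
b(a, B) = (-4 + a)/(-5 + B)
R(r, E) = (1 + E)*(-3 + r) (R(r, E) = (-3 + r)*(1 + E) = (1 + E)*(-3 + r))
(105 - 89)*R(-8, b(-5, -1/(-3))) = (105 - 89)*(-3 - 8 - 3*(-4 - 5)/(-5 - 1/(-3)) + ((-4 - 5)/(-5 - 1/(-3)))*(-8)) = 16*(-3 - 8 - 3*(-9)/(-5 - 1*(-1/3)) + (-9/(-5 - 1*(-1/3)))*(-8)) = 16*(-3 - 8 - 3*(-9)/(-5 + 1/3) + (-9/(-5 + 1/3))*(-8)) = 16*(-3 - 8 - 3*(-9)/(-14/3) + (-9/(-14/3))*(-8)) = 16*(-3 - 8 - (-9)*(-9)/14 - 3/14*(-9)*(-8)) = 16*(-3 - 8 - 3*27/14 + (27/14)*(-8)) = 16*(-3 - 8 - 81/14 - 108/7) = 16*(-451/14) = -3608/7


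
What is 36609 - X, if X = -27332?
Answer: 63941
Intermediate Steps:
36609 - X = 36609 - 1*(-27332) = 36609 + 27332 = 63941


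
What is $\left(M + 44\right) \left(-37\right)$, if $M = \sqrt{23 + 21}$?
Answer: $-1628 - 74 \sqrt{11} \approx -1873.4$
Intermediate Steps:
$M = 2 \sqrt{11}$ ($M = \sqrt{44} = 2 \sqrt{11} \approx 6.6332$)
$\left(M + 44\right) \left(-37\right) = \left(2 \sqrt{11} + 44\right) \left(-37\right) = \left(44 + 2 \sqrt{11}\right) \left(-37\right) = -1628 - 74 \sqrt{11}$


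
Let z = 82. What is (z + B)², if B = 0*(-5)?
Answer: 6724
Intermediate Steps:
B = 0
(z + B)² = (82 + 0)² = 82² = 6724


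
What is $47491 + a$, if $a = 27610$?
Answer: $75101$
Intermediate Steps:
$47491 + a = 47491 + 27610 = 75101$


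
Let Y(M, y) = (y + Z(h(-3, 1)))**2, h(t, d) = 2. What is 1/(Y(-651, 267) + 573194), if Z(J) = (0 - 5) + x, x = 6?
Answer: 1/645018 ≈ 1.5503e-6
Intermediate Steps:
Z(J) = 1 (Z(J) = (0 - 5) + 6 = -5 + 6 = 1)
Y(M, y) = (1 + y)**2 (Y(M, y) = (y + 1)**2 = (1 + y)**2)
1/(Y(-651, 267) + 573194) = 1/((1 + 267)**2 + 573194) = 1/(268**2 + 573194) = 1/(71824 + 573194) = 1/645018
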